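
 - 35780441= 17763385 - 53543826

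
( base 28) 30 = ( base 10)84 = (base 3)10010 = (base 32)2K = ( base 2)1010100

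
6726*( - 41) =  - 275766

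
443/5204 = 443/5204 = 0.09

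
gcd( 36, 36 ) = 36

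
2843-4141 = - 1298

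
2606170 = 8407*310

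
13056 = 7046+6010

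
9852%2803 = 1443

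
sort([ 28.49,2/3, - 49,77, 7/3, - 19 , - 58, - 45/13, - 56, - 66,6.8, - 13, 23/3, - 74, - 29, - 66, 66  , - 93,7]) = [ - 93,-74, - 66, - 66,-58 , - 56 , - 49, - 29, - 19, - 13, - 45/13, 2/3,7/3,6.8, 7,23/3 , 28.49, 66,77 ]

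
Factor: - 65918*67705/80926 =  - 5^1*11^1 * 23^1*43^( - 1 ) *941^ ( - 1)*1231^1*1433^1 =- 2231489095/40463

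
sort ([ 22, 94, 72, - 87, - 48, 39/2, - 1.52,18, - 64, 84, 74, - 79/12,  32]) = [  -  87, - 64, - 48, -79/12, - 1.52,18,  39/2, 22, 32,  72, 74, 84, 94 ] 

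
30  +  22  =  52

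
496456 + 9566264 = 10062720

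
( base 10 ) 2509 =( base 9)3387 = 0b100111001101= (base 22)541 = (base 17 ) 8ba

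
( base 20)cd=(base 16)fd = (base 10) 253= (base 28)91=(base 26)9j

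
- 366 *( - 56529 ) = 20689614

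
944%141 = 98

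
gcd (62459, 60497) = 1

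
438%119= 81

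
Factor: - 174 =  - 2^1*3^1*29^1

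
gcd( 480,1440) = 480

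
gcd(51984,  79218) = 18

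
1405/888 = 1 + 517/888 = 1.58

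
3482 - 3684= - 202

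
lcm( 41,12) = 492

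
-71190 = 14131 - 85321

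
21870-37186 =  - 15316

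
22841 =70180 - 47339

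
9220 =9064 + 156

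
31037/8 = 3879+5/8 = 3879.62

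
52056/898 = 26028/449 = 57.97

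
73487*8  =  587896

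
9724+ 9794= 19518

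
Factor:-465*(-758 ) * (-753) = - 265409910 = -2^1 *3^2*5^1*31^1*251^1 * 379^1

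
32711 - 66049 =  -33338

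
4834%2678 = 2156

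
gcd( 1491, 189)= 21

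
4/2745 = 4/2745 = 0.00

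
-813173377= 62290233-875463610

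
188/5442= 94/2721 = 0.03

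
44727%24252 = 20475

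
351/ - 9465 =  - 1+3038/3155= -0.04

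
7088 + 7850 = 14938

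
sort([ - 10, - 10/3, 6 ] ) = [ - 10 , - 10/3, 6]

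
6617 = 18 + 6599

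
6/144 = 1/24  =  0.04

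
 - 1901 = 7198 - 9099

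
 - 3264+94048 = 90784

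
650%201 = 47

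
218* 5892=1284456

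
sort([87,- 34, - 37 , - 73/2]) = [ - 37, - 73/2, - 34, 87 ] 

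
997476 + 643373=1640849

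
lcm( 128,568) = 9088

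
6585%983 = 687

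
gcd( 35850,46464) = 6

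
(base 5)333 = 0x5d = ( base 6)233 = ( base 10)93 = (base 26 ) 3F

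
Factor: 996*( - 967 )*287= - 276418884 =- 2^2*3^1*7^1 * 41^1*83^1*  967^1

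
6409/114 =6409/114=56.22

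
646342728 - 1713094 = 644629634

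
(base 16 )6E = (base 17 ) 68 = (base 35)35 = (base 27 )42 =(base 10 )110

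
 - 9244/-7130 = 4622/3565 = 1.30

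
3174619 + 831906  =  4006525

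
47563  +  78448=126011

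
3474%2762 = 712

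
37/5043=37/5043=0.01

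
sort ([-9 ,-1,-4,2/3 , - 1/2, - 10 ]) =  [ - 10, - 9, -4, - 1, - 1/2, 2/3 ] 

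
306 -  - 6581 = 6887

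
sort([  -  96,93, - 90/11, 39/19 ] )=[  -  96, - 90/11,39/19,93]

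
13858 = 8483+5375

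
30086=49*614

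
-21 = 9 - 30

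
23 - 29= - 6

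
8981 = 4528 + 4453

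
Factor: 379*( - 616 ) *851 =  - 2^3*7^1*11^1*23^1*37^1*379^1 =- 198677864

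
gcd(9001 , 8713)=1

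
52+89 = 141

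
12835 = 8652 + 4183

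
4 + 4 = 8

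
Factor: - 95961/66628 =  - 2^( - 2 )*3^1*29^1*1103^1*16657^ ( - 1) 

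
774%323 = 128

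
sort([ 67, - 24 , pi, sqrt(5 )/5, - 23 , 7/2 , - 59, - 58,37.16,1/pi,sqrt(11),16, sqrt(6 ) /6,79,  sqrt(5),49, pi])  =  [ - 59, -58, - 24, - 23, 1/pi, sqrt(  6 ) /6,sqrt(5)/5, sqrt( 5), pi,  pi , sqrt(11),  7/2,16,37.16,49,67, 79]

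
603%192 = 27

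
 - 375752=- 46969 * 8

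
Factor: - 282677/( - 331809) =3^( - 1 )*110603^( - 1 )*282677^1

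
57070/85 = 671 + 7/17 = 671.41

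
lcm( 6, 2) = 6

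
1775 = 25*71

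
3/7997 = 3/7997 = 0.00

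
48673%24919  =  23754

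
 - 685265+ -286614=- 971879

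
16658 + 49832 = 66490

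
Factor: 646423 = 646423^1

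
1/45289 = 1/45289 = 0.00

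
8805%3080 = 2645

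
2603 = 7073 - 4470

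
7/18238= 7/18238  =  0.00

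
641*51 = 32691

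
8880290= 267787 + 8612503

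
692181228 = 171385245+520795983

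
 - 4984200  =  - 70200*71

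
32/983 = 32/983 = 0.03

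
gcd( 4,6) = 2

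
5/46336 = 5/46336 = 0.00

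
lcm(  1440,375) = 36000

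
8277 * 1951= 16148427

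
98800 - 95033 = 3767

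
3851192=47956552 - 44105360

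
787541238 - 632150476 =155390762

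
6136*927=5688072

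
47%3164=47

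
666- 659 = 7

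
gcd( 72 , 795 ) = 3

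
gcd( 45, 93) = 3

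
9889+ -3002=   6887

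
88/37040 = 11/4630 = 0.00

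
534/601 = 534/601  =  0.89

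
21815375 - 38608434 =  - 16793059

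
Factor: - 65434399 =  - 65434399^1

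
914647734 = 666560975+248086759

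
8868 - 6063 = 2805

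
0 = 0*36065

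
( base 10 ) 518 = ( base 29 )hp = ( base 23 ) mc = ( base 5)4033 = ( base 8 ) 1006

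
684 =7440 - 6756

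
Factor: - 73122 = -2^1*3^1*7^1*1741^1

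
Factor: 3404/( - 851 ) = -4 = - 2^2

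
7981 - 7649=332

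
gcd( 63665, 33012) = 7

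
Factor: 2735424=2^6*3^3*1583^1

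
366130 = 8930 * 41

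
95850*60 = 5751000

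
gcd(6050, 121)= 121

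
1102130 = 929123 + 173007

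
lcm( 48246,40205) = 241230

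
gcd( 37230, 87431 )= 17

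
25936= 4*6484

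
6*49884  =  299304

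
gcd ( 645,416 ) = 1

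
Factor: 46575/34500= 2^( - 2 )*3^3*  5^(-1)  =  27/20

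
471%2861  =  471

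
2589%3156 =2589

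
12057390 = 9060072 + 2997318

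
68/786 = 34/393 = 0.09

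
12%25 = 12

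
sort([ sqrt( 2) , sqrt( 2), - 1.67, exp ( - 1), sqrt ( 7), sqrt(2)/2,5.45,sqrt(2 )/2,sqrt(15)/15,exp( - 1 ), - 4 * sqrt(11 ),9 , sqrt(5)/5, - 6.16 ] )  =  [ - 4*sqrt(11)  , - 6.16, - 1.67,sqrt (15 ) /15,exp( - 1) , exp(  -  1 ),sqrt( 5)/5,  sqrt( 2)/2, sqrt ( 2) /2,sqrt(2),sqrt(2) , sqrt (7),5.45, 9 ]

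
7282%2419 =25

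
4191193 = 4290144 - 98951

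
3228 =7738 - 4510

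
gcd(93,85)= 1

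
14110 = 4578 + 9532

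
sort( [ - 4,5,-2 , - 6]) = [ - 6, - 4,  -  2, 5 ]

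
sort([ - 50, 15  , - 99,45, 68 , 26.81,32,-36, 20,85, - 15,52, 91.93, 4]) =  [ - 99 , - 50,-36 , - 15, 4, 15, 20,26.81,32,45 , 52, 68, 85, 91.93]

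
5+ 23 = 28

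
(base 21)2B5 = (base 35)VX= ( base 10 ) 1118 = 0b10001011110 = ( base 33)10t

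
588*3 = 1764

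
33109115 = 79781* 415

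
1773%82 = 51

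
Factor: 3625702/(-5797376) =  - 1812851/2898688 = - 2^( - 8) *13^(-2)* 67^(-1)*1812851^1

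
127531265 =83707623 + 43823642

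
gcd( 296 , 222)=74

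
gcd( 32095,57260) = 35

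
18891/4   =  4722 + 3/4 = 4722.75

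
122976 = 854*144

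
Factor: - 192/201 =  - 64/67 = - 2^6*67^( - 1)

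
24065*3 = 72195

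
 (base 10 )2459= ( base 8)4633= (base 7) 10112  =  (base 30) 2LT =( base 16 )99b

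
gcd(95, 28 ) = 1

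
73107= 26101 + 47006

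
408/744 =17/31 = 0.55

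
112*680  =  76160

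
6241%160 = 1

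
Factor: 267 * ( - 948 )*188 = -2^4*3^2* 47^1*79^1*89^1 = - 47585808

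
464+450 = 914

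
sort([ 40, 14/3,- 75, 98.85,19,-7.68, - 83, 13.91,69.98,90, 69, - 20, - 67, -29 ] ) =[ - 83, - 75, - 67, - 29, - 20,-7.68, 14/3,13.91, 19 , 40, 69, 69.98, 90, 98.85] 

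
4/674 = 2/337 = 0.01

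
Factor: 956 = 2^2* 239^1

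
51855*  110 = 5704050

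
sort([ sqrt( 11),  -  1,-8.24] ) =[ - 8.24, - 1,sqrt( 11)]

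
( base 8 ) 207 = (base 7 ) 252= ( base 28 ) 4N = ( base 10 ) 135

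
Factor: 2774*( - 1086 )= - 3012564 = -2^2 *3^1*19^1*73^1*181^1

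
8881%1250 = 131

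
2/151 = 2/151=0.01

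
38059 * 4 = 152236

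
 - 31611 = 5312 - 36923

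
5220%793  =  462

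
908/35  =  908/35=   25.94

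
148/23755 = 148/23755 = 0.01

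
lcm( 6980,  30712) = 153560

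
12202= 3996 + 8206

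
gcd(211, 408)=1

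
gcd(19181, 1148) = 1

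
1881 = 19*99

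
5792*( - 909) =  -5264928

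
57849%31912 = 25937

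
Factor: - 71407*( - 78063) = 3^1*7^1 * 101^2*26021^1 =5574244641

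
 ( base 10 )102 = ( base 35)2w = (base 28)3i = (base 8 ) 146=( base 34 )30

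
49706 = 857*58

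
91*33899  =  3084809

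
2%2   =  0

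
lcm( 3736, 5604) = 11208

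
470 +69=539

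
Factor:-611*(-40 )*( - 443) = -2^3 * 5^1*13^1*47^1*443^1 = -10826920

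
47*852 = 40044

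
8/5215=8/5215 = 0.00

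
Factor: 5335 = 5^1*11^1*97^1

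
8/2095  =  8/2095 = 0.00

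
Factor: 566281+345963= 2^2*228061^1 = 912244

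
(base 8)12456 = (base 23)A5H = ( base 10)5422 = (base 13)2611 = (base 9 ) 7384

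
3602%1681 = 240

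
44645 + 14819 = 59464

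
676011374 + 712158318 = 1388169692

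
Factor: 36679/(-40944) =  - 2^( - 4)*3^ (  -  1)*43^1 = -43/48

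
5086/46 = 2543/23 = 110.57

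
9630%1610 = 1580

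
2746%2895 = 2746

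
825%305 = 215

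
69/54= 23/18 = 1.28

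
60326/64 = 30163/32  =  942.59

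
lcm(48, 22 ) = 528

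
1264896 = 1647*768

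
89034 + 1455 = 90489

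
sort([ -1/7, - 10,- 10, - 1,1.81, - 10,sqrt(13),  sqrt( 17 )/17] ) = [ - 10, - 10, - 10, - 1, - 1/7,sqrt( 17 )/17,1.81,sqrt( 13)]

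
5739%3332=2407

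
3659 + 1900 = 5559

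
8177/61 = 134 +3/61 = 134.05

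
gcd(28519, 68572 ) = 79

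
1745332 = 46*37942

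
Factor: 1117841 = 937^1*1193^1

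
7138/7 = 7138/7  =  1019.71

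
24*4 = 96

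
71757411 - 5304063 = 66453348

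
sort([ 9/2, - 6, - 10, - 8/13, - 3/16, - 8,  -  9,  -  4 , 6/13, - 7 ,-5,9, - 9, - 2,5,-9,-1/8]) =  [-10,  -  9, - 9,-9, - 8, - 7, - 6,-5,  -  4, - 2,-8/13,-3/16, - 1/8, 6/13,9/2, 5,9] 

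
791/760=791/760 = 1.04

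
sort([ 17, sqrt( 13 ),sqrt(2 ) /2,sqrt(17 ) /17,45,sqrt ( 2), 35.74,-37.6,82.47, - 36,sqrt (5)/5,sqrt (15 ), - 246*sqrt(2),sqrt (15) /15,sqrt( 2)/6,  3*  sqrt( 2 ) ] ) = [ - 246*sqrt( 2 ), - 37.6, -36,sqrt(2)/6, sqrt( 17) /17,sqrt( 15) /15,sqrt(  5 )/5, sqrt(2)/2,sqrt( 2 ),sqrt (13 ),sqrt( 15),3*sqrt( 2), 17,35.74,45,82.47] 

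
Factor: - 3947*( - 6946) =2^1*23^1*151^1 * 3947^1 =27415862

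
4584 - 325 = 4259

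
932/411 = 932/411 = 2.27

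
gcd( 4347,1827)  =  63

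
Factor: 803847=3^1*11^1*24359^1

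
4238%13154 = 4238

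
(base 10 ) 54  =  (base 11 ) 4a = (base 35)1j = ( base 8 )66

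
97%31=4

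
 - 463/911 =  -1 + 448/911 = - 0.51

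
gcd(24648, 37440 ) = 312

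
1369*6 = 8214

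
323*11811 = 3814953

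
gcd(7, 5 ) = 1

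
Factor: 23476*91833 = 2^2*3^1*7^1*4373^1*5869^1 = 2155871508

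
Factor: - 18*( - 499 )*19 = 2^1*3^2*19^1*499^1 = 170658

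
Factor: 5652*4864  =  2^10*3^2*19^1*157^1= 27491328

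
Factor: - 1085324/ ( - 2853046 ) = 542662/1426523 = 2^1*7^( - 1)*23^1*47^1*251^1*203789^( - 1) 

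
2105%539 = 488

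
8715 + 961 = 9676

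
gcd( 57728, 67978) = 82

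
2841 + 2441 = 5282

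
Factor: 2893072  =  2^4*7^1*13^1*1987^1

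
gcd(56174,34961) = 1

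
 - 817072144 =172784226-989856370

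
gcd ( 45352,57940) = 4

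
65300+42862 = 108162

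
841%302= 237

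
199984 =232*862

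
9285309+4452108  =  13737417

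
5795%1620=935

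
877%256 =109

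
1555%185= 75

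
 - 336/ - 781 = 336/781  =  0.43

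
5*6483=32415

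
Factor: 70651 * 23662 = 1671743962 = 2^1 * 7^1* 10093^1*11831^1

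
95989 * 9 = 863901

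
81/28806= 27/9602 = 0.00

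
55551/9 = 6172  +  1/3 = 6172.33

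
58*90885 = 5271330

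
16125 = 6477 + 9648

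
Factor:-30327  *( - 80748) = 2^2*3^3*11^1*919^1*2243^1 = 2448844596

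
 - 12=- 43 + 31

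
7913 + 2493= 10406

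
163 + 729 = 892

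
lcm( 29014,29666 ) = 2640274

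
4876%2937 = 1939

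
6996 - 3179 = 3817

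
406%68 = 66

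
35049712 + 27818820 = 62868532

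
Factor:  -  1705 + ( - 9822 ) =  - 11527 = -  11527^1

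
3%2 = 1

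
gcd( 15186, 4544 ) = 2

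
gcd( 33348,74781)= 21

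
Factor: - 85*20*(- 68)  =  115600=2^4*5^2*17^2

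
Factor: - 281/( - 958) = 2^( - 1) * 281^1*479^( - 1)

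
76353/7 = 10907 + 4/7 = 10907.57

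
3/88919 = 3/88919   =  0.00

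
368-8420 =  - 8052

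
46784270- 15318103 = 31466167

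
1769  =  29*61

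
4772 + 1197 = 5969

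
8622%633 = 393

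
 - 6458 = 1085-7543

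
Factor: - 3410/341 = -2^1 * 5^1 = - 10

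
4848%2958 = 1890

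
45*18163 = 817335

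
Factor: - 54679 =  - 54679^1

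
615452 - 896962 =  - 281510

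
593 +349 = 942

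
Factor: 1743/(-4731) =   -  7/19 = - 7^1*19^( - 1 ) 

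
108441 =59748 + 48693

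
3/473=3/473 = 0.01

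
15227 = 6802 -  - 8425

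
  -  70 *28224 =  - 1975680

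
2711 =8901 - 6190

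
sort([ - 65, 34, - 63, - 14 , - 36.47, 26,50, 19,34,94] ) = [ - 65,-63, - 36.47, - 14,19,26,34,34, 50, 94]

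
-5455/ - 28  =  5455/28 = 194.82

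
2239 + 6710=8949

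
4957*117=579969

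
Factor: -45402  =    -  2^1*3^1 * 7^1*23^1*47^1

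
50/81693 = 50/81693 = 0.00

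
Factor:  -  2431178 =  - 2^1*179^1 * 6791^1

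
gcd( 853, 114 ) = 1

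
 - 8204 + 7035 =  -1169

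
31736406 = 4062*7813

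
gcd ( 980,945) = 35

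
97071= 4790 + 92281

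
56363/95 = 593+28/95= 593.29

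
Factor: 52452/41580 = 1457/1155 = 3^( - 1 )  *5^(-1)*7^( - 1 )*11^( - 1 )*31^1*47^1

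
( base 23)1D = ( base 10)36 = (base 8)44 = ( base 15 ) 26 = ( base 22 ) 1e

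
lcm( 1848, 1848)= 1848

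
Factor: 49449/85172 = 2^( - 2)*3^1*53^1  *  107^( - 1 )*199^( - 1)*311^1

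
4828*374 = 1805672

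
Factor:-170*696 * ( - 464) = 54900480 = 2^8 * 3^1*5^1*17^1*29^2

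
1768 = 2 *884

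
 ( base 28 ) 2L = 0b1001101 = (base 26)2P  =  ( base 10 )77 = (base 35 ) 27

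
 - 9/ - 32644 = 9/32644 = 0.00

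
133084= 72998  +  60086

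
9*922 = 8298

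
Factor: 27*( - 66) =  - 1782 = - 2^1*3^4*11^1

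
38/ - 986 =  - 19/493 = - 0.04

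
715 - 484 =231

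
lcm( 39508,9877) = 39508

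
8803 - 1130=7673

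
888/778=1 + 55/389 = 1.14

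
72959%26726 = 19507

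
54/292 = 27/146 = 0.18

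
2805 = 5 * 561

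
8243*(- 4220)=  -  34785460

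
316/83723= 316/83723 = 0.00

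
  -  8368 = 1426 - 9794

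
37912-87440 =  - 49528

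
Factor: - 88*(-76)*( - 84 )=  - 561792 = -2^7*3^1*7^1*11^1*19^1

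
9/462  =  3/154 =0.02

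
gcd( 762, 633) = 3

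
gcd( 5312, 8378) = 2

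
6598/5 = 1319 + 3/5 = 1319.60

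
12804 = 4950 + 7854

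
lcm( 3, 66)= 66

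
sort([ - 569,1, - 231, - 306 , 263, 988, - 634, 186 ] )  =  [ - 634, - 569, - 306, - 231,1,186, 263,988 ] 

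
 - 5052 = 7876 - 12928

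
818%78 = 38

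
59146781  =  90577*653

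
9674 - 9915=-241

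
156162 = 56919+99243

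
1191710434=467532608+724177826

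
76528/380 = 201 + 37/95 = 201.39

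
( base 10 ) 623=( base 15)2B8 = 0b1001101111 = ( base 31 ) K3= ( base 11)517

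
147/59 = 147/59 = 2.49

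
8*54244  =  433952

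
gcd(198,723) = 3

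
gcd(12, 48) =12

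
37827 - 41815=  - 3988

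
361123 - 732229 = -371106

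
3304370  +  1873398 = 5177768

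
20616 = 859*24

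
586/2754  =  293/1377 = 0.21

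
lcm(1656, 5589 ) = 44712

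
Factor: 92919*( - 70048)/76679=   -  2^5*3^1*11^1*47^1*199^1*659^1 * 76679^( - 1)=-  6508790112/76679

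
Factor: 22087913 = 17^1* 1299289^1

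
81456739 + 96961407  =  178418146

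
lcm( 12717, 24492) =661284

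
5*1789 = 8945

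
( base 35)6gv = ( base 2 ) 1111100000101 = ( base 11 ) 5A6A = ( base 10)7941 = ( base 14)2C73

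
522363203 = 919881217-397518014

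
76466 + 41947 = 118413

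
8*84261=674088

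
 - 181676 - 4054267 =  - 4235943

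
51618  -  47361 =4257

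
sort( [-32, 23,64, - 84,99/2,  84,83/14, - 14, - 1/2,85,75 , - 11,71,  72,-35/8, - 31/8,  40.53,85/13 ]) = [ - 84, - 32, -14, - 11, - 35/8, - 31/8, - 1/2,83/14,85/13 , 23,40.53,  99/2,64,71,72, 75, 84,85]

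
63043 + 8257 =71300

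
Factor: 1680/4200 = 2^1 * 5^(  -  1 ) = 2/5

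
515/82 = 515/82= 6.28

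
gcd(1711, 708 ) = 59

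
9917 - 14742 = - 4825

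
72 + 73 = 145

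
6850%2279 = 13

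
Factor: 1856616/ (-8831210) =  - 2^2*3^1*5^ ( - 1 )*77359^1*883121^( - 1) = - 928308/4415605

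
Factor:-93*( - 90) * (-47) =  - 2^1*3^3*5^1*31^1*47^1 = - 393390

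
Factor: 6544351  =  11^1*23^1 * 25867^1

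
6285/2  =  6285/2 = 3142.50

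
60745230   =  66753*910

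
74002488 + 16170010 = 90172498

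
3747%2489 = 1258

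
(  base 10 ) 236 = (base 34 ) 6w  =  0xEC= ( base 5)1421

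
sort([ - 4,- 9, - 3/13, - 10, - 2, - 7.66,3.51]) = [ - 10,- 9,- 7.66, - 4, - 2,-3/13,3.51]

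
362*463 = 167606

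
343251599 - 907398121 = -564146522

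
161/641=161/641 = 0.25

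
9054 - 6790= 2264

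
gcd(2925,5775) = 75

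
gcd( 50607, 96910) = 1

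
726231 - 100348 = 625883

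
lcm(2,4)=4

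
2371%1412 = 959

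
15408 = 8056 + 7352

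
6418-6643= - 225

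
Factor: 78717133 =11^1*19^2*43^1*461^1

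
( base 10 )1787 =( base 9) 2405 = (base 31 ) 1QK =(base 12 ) 104B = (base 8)3373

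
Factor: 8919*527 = 3^2  *17^1*31^1*991^1=4700313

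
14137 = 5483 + 8654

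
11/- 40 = -11/40 = - 0.28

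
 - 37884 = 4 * ( - 9471 )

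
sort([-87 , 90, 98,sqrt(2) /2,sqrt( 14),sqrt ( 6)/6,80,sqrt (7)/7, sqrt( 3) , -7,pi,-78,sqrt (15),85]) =[- 87,  -  78, - 7, sqrt( 7) /7,sqrt(6 ) /6,sqrt(2 )/2,sqrt (3),pi,sqrt( 14),sqrt( 15 ),80,85, 90,98 ]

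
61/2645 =61/2645  =  0.02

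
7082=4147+2935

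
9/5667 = 3/1889 = 0.00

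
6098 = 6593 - 495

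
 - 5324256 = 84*( - 63384)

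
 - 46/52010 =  - 23/26005 = - 0.00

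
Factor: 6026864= 2^4*376679^1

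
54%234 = 54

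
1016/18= 56 +4/9 = 56.44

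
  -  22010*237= - 5216370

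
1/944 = 1/944 =0.00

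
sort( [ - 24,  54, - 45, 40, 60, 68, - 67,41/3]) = [-67, - 45, - 24,41/3,40,54 , 60,  68]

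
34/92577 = 34/92577 = 0.00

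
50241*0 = 0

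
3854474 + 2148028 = 6002502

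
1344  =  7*192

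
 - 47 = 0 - 47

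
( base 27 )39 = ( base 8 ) 132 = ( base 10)90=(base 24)3I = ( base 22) 42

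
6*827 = 4962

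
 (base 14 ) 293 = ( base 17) 1DB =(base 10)521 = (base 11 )434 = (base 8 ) 1011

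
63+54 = 117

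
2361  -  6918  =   -4557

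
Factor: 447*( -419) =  - 3^1 * 149^1*419^1 = - 187293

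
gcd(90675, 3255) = 465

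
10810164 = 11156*969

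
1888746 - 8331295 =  - 6442549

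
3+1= 4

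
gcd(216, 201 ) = 3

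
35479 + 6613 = 42092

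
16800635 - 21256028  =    -  4455393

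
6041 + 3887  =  9928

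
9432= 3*3144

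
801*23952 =19185552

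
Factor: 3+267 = 270 = 2^1*3^3*5^1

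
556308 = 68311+487997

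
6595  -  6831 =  - 236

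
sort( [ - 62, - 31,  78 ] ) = [ - 62, - 31,  78 ] 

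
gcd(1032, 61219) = 1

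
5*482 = 2410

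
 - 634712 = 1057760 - 1692472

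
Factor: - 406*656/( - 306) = 133168/153 = 2^4 *3^(-2) * 7^1*17^ (-1)*29^1 * 41^1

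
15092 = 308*49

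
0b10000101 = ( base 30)4d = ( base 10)133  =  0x85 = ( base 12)B1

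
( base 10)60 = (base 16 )3C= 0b111100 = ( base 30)20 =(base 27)26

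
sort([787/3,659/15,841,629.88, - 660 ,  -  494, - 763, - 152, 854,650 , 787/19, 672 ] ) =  [ - 763, - 660, - 494, - 152, 787/19,659/15,  787/3 , 629.88,650 , 672, 841,854] 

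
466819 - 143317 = 323502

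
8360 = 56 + 8304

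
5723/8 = 715 + 3/8 =715.38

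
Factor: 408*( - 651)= - 2^3*3^2*7^1*17^1 * 31^1 = - 265608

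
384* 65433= 25126272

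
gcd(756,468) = 36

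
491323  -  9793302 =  - 9301979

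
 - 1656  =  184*( - 9) 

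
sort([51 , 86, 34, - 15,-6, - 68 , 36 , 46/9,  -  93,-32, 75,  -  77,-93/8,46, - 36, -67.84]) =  [ - 93, - 77, - 68 , - 67.84,-36,  -  32, - 15,  -  93/8,- 6, 46/9, 34, 36,46, 51, 75,86]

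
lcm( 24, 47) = 1128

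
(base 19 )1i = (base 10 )37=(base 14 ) 29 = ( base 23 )1e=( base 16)25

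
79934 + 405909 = 485843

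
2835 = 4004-1169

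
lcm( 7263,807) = 7263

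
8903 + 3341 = 12244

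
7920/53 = 7920/53 = 149.43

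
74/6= 12 + 1/3= 12.33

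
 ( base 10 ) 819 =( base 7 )2250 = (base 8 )1463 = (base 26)15D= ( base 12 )583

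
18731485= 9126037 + 9605448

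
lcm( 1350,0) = 0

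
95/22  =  4  +  7/22 = 4.32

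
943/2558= 943/2558 = 0.37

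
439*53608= 23533912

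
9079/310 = 9079/310 = 29.29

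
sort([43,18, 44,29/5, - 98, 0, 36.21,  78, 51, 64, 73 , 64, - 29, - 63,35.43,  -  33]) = [ - 98, - 63, - 33, -29,0 , 29/5, 18, 35.43 , 36.21,43, 44,51, 64, 64, 73, 78 ]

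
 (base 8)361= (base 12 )181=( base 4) 3301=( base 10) 241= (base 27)8P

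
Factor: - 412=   -2^2*103^1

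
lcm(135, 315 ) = 945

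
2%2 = 0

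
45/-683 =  - 45/683 = -0.07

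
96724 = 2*48362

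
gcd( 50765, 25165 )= 5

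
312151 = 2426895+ - 2114744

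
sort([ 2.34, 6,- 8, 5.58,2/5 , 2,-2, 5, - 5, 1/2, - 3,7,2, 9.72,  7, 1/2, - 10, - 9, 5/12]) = [-10,-9,-8, - 5,- 3, - 2,2/5,5/12,1/2,1/2, 2,2,2.34,5,5.58, 6, 7,7, 9.72]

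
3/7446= 1/2482 =0.00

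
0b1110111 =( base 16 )77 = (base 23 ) 54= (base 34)3H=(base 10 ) 119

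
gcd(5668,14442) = 2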